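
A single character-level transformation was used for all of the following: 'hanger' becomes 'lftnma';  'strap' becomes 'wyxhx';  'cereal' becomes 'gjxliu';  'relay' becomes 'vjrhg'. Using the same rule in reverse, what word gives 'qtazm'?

mouse

The shift increases by 1 at each position, starting from +4: 4, 5, 6, ….
Decoding qtazm: q−4=m, t−5=o, a−6=u, z−7=s, m−8=e.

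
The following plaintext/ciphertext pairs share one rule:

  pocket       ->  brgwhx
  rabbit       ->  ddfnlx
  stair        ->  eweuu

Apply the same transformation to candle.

odrpoi

Shifts by position in pocket: pos 0: p→b (+12), pos 1: o→r (+3), pos 2: c→g (+4), pos 3: k→w (+12), pos 4: e→h (+3), pos 5: t→x (+4) — repeating every 3. The shifts repeat in a cycle of length 3: positions 0,1,… shift by +12, +3, +4, then the pattern repeats.
For candle: c+12=o, a+3=d, n+4=r, d+12=p, l+3=o, e+4=i.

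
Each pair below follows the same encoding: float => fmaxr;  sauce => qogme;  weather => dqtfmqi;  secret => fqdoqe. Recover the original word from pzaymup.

diamond

The output letters match the input read backwards, each shifted +12: float reversed is taolf. Two steps: reverse the string, then apply a Caesar shift of +12.
Undoing it on pzaymup: shift back: p−12=d, z−12=n, a−12=o, y−12=m, m−12=a, u−12=i, p−12=d → dnomaid; then reverse → diamond.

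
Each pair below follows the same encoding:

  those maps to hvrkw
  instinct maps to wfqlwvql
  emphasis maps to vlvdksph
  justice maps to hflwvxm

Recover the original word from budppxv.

The output letters match the input read backwards, each shifted +3: those reversed is esoht. The word is reversed, then every letter is shifted forward by 3.
Decoding budppxv: shift back: b−3=y, u−3=r, d−3=a, p−3=m, p−3=m, x−3=u, v−3=s → yrammus; then reverse → summary.

summary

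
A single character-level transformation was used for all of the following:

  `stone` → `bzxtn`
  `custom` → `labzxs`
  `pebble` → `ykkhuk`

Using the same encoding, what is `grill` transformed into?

pxrru

The shifts repeat in a cycle of length 2: positions 0,1,… shift by +9, +6, then the pattern repeats.
On grill: g+9=p, r+6=x, i+9=r, l+6=r, l+9=u.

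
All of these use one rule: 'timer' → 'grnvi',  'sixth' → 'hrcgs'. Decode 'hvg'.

set

Each pair mirrors across the alphabet (t↔g, i↔r, m↔n): positions sum to 25. Each letter is replaced by its mirror in the alphabet: a↔z, b↔y, c↔x, and so on (the Atbash cipher).
Reversing it on hvg: h↔s, v↔e, g↔t.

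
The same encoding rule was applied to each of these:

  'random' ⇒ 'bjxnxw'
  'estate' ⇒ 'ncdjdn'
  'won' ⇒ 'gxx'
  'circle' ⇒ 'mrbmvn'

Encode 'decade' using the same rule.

nnmjnn

Two shifts are in play — +9 for a/e/i/o/u, +10 for every other letter.
Applying it to decade: d(cons)+10=n, e(vowel)+9=n, c(cons)+10=m, a(vowel)+9=j, d(cons)+10=n, e(vowel)+9=n.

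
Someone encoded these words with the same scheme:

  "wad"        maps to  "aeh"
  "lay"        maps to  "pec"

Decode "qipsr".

melon

Compare letters: w→a is +4, a→e is +4, d→h is +4 — a constant shift. Every letter moves 4 places later in the alphabet, wrapping around z→a.
Reversing it on qipsr: q−4=m, i−4=e, p−4=l, s−4=o, r−4=n.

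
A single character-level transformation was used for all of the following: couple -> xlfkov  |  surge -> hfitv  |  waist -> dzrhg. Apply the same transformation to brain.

yizrm

Each pair mirrors across the alphabet (c↔x, o↔l, u↔f): positions sum to 25. Letters are reflected about the middle of the alphabet (position → 25−position): Atbash.
For brain: b↔y, r↔i, a↔z, i↔r, n↔m.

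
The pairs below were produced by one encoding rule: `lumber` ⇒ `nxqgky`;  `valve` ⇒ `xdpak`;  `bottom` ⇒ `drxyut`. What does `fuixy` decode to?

In lumber: l→n is +2, u→x is +3, m→q is +4, b→g is +5 — the shift increases by 1 each position. Letter i (0-indexed) is shifted by i+2, so successive shifts are 2, 3, 4, ….
Reversing it on fuixy: f−2=d, u−3=r, i−4=e, x−5=s, y−6=s.

dress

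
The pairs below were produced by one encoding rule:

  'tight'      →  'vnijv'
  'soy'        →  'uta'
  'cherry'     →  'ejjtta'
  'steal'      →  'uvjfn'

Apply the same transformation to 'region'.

tjintp

Vowels shift forward by 5 and consonants shift forward by 2.
Applying it to region: r(cons)+2=t, e(vowel)+5=j, g(cons)+2=i, i(vowel)+5=n, o(vowel)+5=t, n(cons)+2=p.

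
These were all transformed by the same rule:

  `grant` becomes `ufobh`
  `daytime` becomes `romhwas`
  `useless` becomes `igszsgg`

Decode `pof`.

bar

Compare letters: g→u is +14, r→f is +14, a→o is +14 — a constant shift. This is a Caesar cipher with shift 14.
Reversing it on pof: p−14=b, o−14=a, f−14=r.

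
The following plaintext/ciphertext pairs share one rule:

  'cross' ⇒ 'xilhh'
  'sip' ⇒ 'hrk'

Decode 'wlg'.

dot

This is the alphabet-reversal cipher (Atbash): a becomes z, b becomes y, etc.
Reversing it on wlg: w↔d, l↔o, g↔t.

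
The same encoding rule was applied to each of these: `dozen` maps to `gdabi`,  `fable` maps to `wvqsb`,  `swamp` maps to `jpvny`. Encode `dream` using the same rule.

d(3)→g(6) and o(14)→d(3) fit y≡21x+21 (mod 26); the inverse of 21 mod 26 is 5. This is an affine cipher: with a=0,…,z=25, each position x becomes (21x+21) mod 26.
On dream: d(3)→21·3+21≡6=g; r(17)→21·17+21≡14=o; e(4)→21·4+21≡1=b; a(0)→21·0+21≡21=v; m(12)→21·12+21≡13=n (all mod 26).

gobvn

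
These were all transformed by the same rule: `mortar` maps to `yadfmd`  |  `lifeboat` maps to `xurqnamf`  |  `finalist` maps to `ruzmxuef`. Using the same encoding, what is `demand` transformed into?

pqymzp

Compare letters: m→y is +12, o→a is +12, r→d is +12 — a constant shift. This is a Caesar cipher with shift 12.
For demand: d+12=p, e+12=q, m+12=y, a+12=m, n+12=z, d+12=p.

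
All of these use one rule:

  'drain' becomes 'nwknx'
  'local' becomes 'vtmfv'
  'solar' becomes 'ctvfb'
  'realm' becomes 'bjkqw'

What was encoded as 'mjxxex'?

census

Shifts by position in drain: pos 0: d→n (+10), pos 1: r→w (+5), pos 2: a→k (+10), pos 3: i→n (+5) — repeating every 2. It's a Vigenère-style cipher with numeric key [10,5]: position i shifts by key[i mod 2].
Undoing it on mjxxex: m−10=c, j−5=e, x−10=n, x−5=s, e−10=u, x−5=s.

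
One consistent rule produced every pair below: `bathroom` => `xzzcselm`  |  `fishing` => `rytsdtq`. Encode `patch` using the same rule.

The word is reversed, then every letter is shifted forward by 11.
On patch: reverse → hctap; then shift: h+11=s, c+11=n, t+11=e, a+11=l, p+11=a.

snela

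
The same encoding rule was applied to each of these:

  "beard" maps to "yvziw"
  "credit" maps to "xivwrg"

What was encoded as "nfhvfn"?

Each pair mirrors across the alphabet (b↔y, e↔v, a↔z): positions sum to 25. Each letter is replaced by its mirror in the alphabet: a↔z, b↔y, c↔x, and so on (the Atbash cipher).
Undoing it on nfhvfn: n↔m, f↔u, h↔s, v↔e, f↔u, n↔m.

museum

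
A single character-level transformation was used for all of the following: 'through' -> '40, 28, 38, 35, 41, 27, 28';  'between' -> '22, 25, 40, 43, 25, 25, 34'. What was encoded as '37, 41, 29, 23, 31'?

quick

t is letter #20 and maps to 40: an offset of 20. Letters become their 1-based position plus 20 (so a→21, b→22, …).
Decoding 37, 41, 29, 23, 31: 37→(37−20)÷1=17=q, 41→(41−20)÷1=21=u, 29→(29−20)÷1=9=i, 23→(23−20)÷1=3=c, 31→(31−20)÷1=11=k.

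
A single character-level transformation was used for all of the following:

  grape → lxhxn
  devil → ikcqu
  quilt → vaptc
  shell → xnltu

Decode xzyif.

Letter i (0-indexed) is shifted by i+5, so successive shifts are 5, 6, 7, ….
Undoing it on xzyif: x−5=s, z−6=t, y−7=r, i−8=a, f−9=w.

straw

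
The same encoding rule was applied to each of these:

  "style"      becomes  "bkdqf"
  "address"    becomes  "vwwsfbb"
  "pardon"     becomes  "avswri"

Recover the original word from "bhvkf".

Treating letters as 0–25, the rule is x ↦ 9x + 21 (mod 26).
Undoing it on bhvkf: b(1)→3·(1−21)≡18=s; h(7)→3·(7−21)≡10=k; v(21)→3·(21−21)≡0=a; k(10)→3·(10−21)≡19=t; f(5)→3·(5−21)≡4=e (all mod 26).

skate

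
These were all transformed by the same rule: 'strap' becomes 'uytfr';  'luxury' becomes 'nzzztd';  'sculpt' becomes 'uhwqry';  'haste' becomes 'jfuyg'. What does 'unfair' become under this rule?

wshfkw

Shifts by position in strap: pos 0: s→u (+2), pos 1: t→y (+5), pos 2: r→t (+2), pos 3: a→f (+5) — repeating every 2. The shifts repeat in a cycle of length 2: positions 0,1,… shift by +2, +5, then the pattern repeats.
On unfair: u+2=w, n+5=s, f+2=h, a+5=f, i+2=k, r+5=w.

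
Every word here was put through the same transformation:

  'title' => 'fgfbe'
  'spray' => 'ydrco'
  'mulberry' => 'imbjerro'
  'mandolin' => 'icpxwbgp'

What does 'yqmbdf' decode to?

t(19)→f(5) and i(8)→g(6) fit y≡7x+2 (mod 26); the inverse of 7 mod 26 is 15. This is an affine cipher: with a=0,…,z=25, each position x becomes (7x+2) mod 26.
Reversing it on yqmbdf: y(24)→15·(24−2)≡18=s; q(16)→15·(16−2)≡2=c; m(12)→15·(12−2)≡20=u; b(1)→15·(1−2)≡11=l; d(3)→15·(3−2)≡15=p; f(5)→15·(5−2)≡19=t (all mod 26).

sculpt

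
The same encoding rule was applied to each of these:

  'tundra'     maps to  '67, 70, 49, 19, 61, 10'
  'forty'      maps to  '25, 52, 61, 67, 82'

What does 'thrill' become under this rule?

With a=1..z=26, the number is 3·pos + 7.
On thrill: t=20→67, h=8→31, r=18→61, i=9→34, l=12→43, l=12→43.

67, 31, 61, 34, 43, 43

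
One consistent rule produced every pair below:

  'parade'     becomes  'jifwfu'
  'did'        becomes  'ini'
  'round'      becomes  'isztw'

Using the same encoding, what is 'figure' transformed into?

The output letters match the input read backwards, each shifted +5: parade reversed is edarap. The word is reversed, then every letter is shifted forward by 5.
Applying it to figure: reverse → erugif; then shift: e+5=j, r+5=w, u+5=z, g+5=l, i+5=n, f+5=k.

jwzlnk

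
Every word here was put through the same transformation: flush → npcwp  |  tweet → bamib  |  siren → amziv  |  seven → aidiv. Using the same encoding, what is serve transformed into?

It's a Vigenère-style cipher with numeric key [8,4]: position i shifts by key[i mod 2].
Applying it to serve: s+8=a, e+4=i, r+8=z, v+4=z, e+8=m.

aizzm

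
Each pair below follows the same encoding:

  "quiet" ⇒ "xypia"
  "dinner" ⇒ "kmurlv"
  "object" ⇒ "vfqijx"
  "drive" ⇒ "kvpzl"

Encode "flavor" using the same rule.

mphzvv

It's a Vigenère-style cipher with numeric key [7,4]: position i shifts by key[i mod 2].
On flavor: f+7=m, l+4=p, a+7=h, v+4=z, o+7=v, r+4=v.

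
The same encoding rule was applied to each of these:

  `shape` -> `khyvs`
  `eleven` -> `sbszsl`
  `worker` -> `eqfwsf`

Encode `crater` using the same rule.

ifypsf

s(18)→k(10) and h(7)→h(7) fit y≡5x+24 (mod 26); the inverse of 5 mod 26 is 21. This is an affine cipher: with a=0,…,z=25, each position x becomes (5x+24) mod 26.
Applying it to crater: c(2)→5·2+24≡8=i; r(17)→5·17+24≡5=f; a(0)→5·0+24≡24=y; t(19)→5·19+24≡15=p; e(4)→5·4+24≡18=s; r(17)→5·17+24≡5=f (all mod 26).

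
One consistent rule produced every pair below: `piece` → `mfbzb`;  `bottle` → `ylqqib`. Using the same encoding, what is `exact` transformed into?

Compare letters: p→m is +23, i→f is +23, e→b is +23 — a constant shift. Every letter moves 23 places later in the alphabet, wrapping around z→a.
Applying it to exact: e+23=b, x+23=u, a+23=x, c+23=z, t+23=q.

buxzq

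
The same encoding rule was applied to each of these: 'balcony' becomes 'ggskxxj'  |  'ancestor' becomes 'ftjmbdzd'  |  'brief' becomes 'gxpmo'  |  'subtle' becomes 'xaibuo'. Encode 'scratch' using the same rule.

Letter i (0-indexed) is shifted by i+5, so successive shifts are 5, 6, 7, ….
On scratch: s+5=x, c+6=i, r+7=y, a+8=i, t+9=c, c+10=m, h+11=s.

xiyicms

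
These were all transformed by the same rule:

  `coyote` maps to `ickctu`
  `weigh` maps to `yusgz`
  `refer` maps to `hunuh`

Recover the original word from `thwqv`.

tramp

Each letter's alphabet position (a=0..z=25) is mapped through 19·x+22 mod 26 — an affine cipher.
Undoing it on thwqv: t(19)→11·(19−22)≡19=t; h(7)→11·(7−22)≡17=r; w(22)→11·(22−22)≡0=a; q(16)→11·(16−22)≡12=m; v(21)→11·(21−22)≡15=p (all mod 26).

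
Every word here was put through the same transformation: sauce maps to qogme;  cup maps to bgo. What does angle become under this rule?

qxszm

Read the word backwards and shift each letter +12.
On angle: reverse → elgna; then shift: e+12=q, l+12=x, g+12=s, n+12=z, a+12=m.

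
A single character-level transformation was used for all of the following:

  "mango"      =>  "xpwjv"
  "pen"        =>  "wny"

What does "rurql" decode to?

chili

The word is reversed, then every letter is shifted forward by 9.
Decoding rurql: shift back: r−9=i, u−9=l, r−9=i, q−9=h, l−9=c → ilihc; then reverse → chili.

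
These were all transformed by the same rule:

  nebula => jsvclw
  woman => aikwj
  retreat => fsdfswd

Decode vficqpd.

brought

n(13)→j(9) and e(4)→s(18) fit y≡25x+22 (mod 26); the inverse of 25 mod 26 is 25. This is an affine cipher: with a=0,…,z=25, each position x becomes (25x+22) mod 26.
Undoing it on vficqpd: v(21)→25·(21−22)≡1=b; f(5)→25·(5−22)≡17=r; i(8)→25·(8−22)≡14=o; c(2)→25·(2−22)≡20=u; q(16)→25·(16−22)≡6=g; p(15)→25·(15−22)≡7=h; d(3)→25·(3−22)≡19=t (all mod 26).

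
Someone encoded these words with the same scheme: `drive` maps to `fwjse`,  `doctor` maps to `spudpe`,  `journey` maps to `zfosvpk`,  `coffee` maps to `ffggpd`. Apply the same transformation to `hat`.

ubi

Read the word backwards and shift each letter +1.
For hat: reverse → tah; then shift: t+1=u, a+1=b, h+1=i.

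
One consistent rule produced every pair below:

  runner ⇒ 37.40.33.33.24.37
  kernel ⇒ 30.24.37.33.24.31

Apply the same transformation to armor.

Letters become their 1-based position plus 19 (so a→20, b→21, …).
On armor: a=1→20, r=18→37, m=13→32, o=15→34, r=18→37.

20.37.32.34.37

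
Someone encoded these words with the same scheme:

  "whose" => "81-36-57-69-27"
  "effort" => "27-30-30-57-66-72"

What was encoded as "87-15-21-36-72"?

yacht

The formula is n = 3×(alphabet index, a=1) + 12.
Reversing it on 87-15-21-36-72: 87→(87−12)÷3=25=y, 15→(15−12)÷3=1=a, 21→(21−12)÷3=3=c, 36→(36−12)÷3=8=h, 72→(72−12)÷3=20=t.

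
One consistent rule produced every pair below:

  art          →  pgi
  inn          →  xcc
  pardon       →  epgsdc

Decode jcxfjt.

unique

Compare letters: a→p is +15, r→g is +15, t→i is +15 — a constant shift. Each letter is shifted forward by 15 in the alphabet (a Caesar shift of +15).
Undoing it on jcxfjt: j−15=u, c−15=n, x−15=i, f−15=q, j−15=u, t−15=e.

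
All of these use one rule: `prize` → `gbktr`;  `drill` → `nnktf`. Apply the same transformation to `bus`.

Read the word backwards and shift each letter +2.
On bus: reverse → sub; then shift: s+2=u, u+2=w, b+2=d.

uwd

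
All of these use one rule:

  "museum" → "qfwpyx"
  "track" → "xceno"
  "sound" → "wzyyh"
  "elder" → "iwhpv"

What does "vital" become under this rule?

Shifts by position in museum: pos 0: m→q (+4), pos 1: u→f (+11), pos 2: s→w (+4), pos 3: e→p (+11) — repeating every 2. The shifts repeat in a cycle of length 2: positions 0,1,… shift by +4, +11, then the pattern repeats.
Applying it to vital: v+4=z, i+11=t, t+4=x, a+11=l, l+4=p.

ztxlp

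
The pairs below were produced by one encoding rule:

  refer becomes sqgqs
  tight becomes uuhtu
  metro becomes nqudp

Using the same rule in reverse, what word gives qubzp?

piano

Shifts by position in refer: pos 0: r→s (+1), pos 1: e→q (+12), pos 2: f→g (+1), pos 3: e→q (+12) — repeating every 2. The shifts repeat in a cycle of length 2: positions 0,1,… shift by +1, +12, then the pattern repeats.
Undoing it on qubzp: q−1=p, u−12=i, b−1=a, z−12=n, p−1=o.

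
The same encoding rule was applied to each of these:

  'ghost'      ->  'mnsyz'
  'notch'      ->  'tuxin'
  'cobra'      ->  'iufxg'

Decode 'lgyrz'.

fault

Shifts by position in ghost: pos 0: g→m (+6), pos 1: h→n (+6), pos 2: o→s (+4), pos 3: s→y (+6), pos 4: t→z (+6) — repeating every 3. It's a Vigenère-style cipher with numeric key [6,6,4]: position i shifts by key[i mod 3].
Decoding lgyrz: l−6=f, g−6=a, y−4=u, r−6=l, z−6=t.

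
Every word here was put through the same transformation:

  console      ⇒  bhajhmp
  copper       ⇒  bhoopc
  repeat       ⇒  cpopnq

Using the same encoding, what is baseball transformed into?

unjpunmm

c(2)→b(1) and o(14)→h(7) fit y≡7x+13 (mod 26); the inverse of 7 mod 26 is 15. Treating letters as 0–25, the rule is x ↦ 7x + 13 (mod 26).
For baseball: b(1)→7·1+13≡20=u; a(0)→7·0+13≡13=n; s(18)→7·18+13≡9=j; e(4)→7·4+13≡15=p; b(1)→7·1+13≡20=u; a(0)→7·0+13≡13=n; l(11)→7·11+13≡12=m; l(11)→7·11+13≡12=m (all mod 26).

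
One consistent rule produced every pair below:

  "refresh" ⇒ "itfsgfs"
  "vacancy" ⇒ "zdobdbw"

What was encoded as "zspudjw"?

victory

The output letters match the input read backwards, each shifted +1: refresh reversed is hserfer. Two steps: reverse the string, then apply a Caesar shift of +1.
Undoing it on zspudjw: shift back: z−1=y, s−1=r, p−1=o, u−1=t, d−1=c, j−1=i, w−1=v → yrotciv; then reverse → victory.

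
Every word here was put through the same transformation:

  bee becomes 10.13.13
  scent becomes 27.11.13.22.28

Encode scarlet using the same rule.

27.11.9.26.20.13.28

Each letter is replaced by its alphabet position (a=1..z=26) + 8.
Applying it to scarlet: s=19→27, c=3→11, a=1→9, r=18→26, l=12→20, e=5→13, t=20→28.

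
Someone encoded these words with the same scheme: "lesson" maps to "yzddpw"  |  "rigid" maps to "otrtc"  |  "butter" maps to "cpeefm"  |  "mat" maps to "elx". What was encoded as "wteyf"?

The word is reversed, then every letter is shifted forward by 11.
Decoding wteyf: shift back: w−11=l, t−11=i, e−11=t, y−11=n, f−11=u → litnu; then reverse → until.

until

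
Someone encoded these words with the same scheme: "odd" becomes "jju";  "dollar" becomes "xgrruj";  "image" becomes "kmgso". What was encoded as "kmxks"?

The output letters match the input read backwards, each shifted +6: odd reversed is ddo. The word is reversed, then every letter is shifted forward by 6.
Undoing it on kmxks: shift back: k−6=e, m−6=g, x−6=r, k−6=e, s−6=m → egrem; then reverse → merge.

merge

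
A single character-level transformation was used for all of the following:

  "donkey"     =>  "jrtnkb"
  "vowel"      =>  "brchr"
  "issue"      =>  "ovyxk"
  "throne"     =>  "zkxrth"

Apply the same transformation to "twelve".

zzkobh

A repeating key of period 2 is used — shifts +6, +3 over and over.
For twelve: t+6=z, w+3=z, e+6=k, l+3=o, v+6=b, e+3=h.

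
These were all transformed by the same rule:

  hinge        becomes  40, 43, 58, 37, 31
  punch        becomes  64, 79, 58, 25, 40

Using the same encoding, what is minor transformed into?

With a=1..z=26, the number is 3·pos + 16.
On minor: m=13→55, i=9→43, n=14→58, o=15→61, r=18→70.

55, 43, 58, 61, 70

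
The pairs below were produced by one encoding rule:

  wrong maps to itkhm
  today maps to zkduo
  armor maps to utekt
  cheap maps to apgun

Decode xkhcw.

w(22)→i(8) and r(17)→t(19) fit y≡3x+20 (mod 26); the inverse of 3 mod 26 is 9. Treating letters as 0–25, the rule is x ↦ 3x + 20 (mod 26).
Undoing it on xkhcw: x(23)→9·(23−20)≡1=b; k(10)→9·(10−20)≡14=o; h(7)→9·(7−20)≡13=n; c(2)→9·(2−20)≡20=u; w(22)→9·(22−20)≡18=s (all mod 26).

bonus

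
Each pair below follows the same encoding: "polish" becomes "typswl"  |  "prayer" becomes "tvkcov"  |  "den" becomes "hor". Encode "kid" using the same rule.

The shift depends on letter class: consonant p→t is +4, but vowel o→y is +10. The rule splits by letter class: vowels +10, consonants +4.
On kid: k(cons)+4=o, i(vowel)+10=s, d(cons)+4=h.

osh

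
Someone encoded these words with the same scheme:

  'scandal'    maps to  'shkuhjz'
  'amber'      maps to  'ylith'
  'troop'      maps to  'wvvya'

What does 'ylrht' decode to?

maker

Read the word backwards and shift each letter +7.
Reversing it on ylrht: shift back: y−7=r, l−7=e, r−7=k, h−7=a, t−7=m → rekam; then reverse → maker.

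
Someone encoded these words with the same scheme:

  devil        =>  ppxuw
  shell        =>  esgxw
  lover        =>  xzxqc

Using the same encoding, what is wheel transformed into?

The shifts repeat in a cycle of length 3: positions 0,1,… shift by +12, +11, +2, then the pattern repeats.
On wheel: w+12=i, h+11=s, e+2=g, e+12=q, l+11=w.

isgqw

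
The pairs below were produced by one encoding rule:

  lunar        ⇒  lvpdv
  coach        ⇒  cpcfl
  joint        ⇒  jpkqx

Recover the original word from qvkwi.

quite

In lunar: l→l is +0, u→v is +1, n→p is +2, a→d is +3 — the shift increases by 1 each position. Each letter shifts forward by its position index (0, 1, 2, …) — the shift grows by one for each successive letter.
Undoing it on qvkwi: q−0=q, v−1=u, k−2=i, w−3=t, i−4=e.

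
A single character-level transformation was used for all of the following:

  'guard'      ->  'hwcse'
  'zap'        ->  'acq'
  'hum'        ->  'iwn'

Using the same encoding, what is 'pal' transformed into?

qcm

The shift depends on letter class: consonant g→h is +1, but vowel u→w is +2. Vowels shift forward by 2 and consonants shift forward by 1.
For pal: p(cons)+1=q, a(vowel)+2=c, l(cons)+1=m.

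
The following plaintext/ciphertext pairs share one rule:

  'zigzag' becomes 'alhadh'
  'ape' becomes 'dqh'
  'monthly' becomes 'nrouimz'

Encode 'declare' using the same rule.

The rule splits by letter class: vowels +3, consonants +1.
For declare: d(cons)+1=e, e(vowel)+3=h, c(cons)+1=d, l(cons)+1=m, a(vowel)+3=d, r(cons)+1=s, e(vowel)+3=h.

ehdmdsh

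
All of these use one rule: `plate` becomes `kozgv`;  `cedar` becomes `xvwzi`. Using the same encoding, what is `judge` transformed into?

qfwtv

This is the alphabet-reversal cipher (Atbash): a becomes z, b becomes y, etc.
On judge: j↔q, u↔f, d↔w, g↔t, e↔v.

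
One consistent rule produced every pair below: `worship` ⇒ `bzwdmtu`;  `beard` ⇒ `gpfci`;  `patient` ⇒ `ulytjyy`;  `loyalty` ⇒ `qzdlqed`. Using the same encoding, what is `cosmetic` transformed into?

hzxxjenn

Shifts by position in worship: pos 0: w→b (+5), pos 1: o→z (+11), pos 2: r→w (+5), pos 3: s→d (+11) — repeating every 2. It's a Vigenère-style cipher with numeric key [5,11]: position i shifts by key[i mod 2].
On cosmetic: c+5=h, o+11=z, s+5=x, m+11=x, e+5=j, t+11=e, i+5=n, c+11=n.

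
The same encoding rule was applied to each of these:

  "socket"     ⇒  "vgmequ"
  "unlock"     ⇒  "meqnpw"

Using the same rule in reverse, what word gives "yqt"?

The output letters match the input read backwards, each shifted +2: socket reversed is tekcos. The word is reversed, then every letter is shifted forward by 2.
Reversing it on yqt: shift back: y−2=w, q−2=o, t−2=r → wor; then reverse → row.

row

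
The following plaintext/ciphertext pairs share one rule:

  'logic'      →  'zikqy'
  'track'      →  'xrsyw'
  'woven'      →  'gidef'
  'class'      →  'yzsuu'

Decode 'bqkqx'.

l(11)→z(25) and o(14)→i(8) fit y≡3x+18 (mod 26); the inverse of 3 mod 26 is 9. This is an affine cipher: with a=0,…,z=25, each position x becomes (3x+18) mod 26.
Reversing it on bqkqx: b(1)→9·(1−18)≡3=d; q(16)→9·(16−18)≡8=i; k(10)→9·(10−18)≡6=g; q(16)→9·(16−18)≡8=i; x(23)→9·(23−18)≡19=t (all mod 26).

digit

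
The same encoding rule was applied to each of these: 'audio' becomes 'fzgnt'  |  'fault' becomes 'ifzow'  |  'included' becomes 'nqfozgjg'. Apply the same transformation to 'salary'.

The shift depends on letter class: consonant d→g is +3, but vowel a→f is +5. The rule splits by letter class: vowels +5, consonants +3.
Applying it to salary: s(cons)+3=v, a(vowel)+5=f, l(cons)+3=o, a(vowel)+5=f, r(cons)+3=u, y(cons)+3=b.

vfofub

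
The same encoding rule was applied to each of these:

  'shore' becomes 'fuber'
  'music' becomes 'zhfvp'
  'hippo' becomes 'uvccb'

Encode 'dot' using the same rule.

Compare letters: s→f is +13, h→u is +13, o→b is +13 — a constant shift. This is a Caesar cipher with shift 13.
For dot: d+13=q, o+13=b, t+13=g.

qbg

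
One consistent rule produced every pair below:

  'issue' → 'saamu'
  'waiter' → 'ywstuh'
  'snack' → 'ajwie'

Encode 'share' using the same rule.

This is an affine cipher: with a=0,…,z=25, each position x becomes (19x+22) mod 26.
On share: s(18)→19·18+22≡0=a; h(7)→19·7+22≡25=z; a(0)→19·0+22≡22=w; r(17)→19·17+22≡7=h; e(4)→19·4+22≡20=u (all mod 26).

azwhu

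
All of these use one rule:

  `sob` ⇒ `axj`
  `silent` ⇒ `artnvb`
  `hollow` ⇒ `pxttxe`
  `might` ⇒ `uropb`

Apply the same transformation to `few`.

nne

The shift depends on letter class: consonant s→a is +8, but vowel o→x is +9. Vowels shift forward by 9 and consonants shift forward by 8.
On few: f(cons)+8=n, e(vowel)+9=n, w(cons)+8=e.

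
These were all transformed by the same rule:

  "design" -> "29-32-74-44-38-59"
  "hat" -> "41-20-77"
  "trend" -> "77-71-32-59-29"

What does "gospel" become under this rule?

38-62-74-65-32-53

d(#4)→29 and e(#5)→32: differences scale by 3, so n = 3·pos + 17. The formula is n = 3×(alphabet index, a=1) + 17.
For gospel: g=7→38, o=15→62, s=19→74, p=16→65, e=5→32, l=12→53.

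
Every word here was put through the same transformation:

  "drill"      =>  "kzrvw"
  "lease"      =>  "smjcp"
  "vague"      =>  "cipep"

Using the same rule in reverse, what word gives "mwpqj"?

In drill: d→k is +7, r→z is +8, i→r is +9, l→v is +10 — the shift increases by 1 each position. Each letter shifts forward by (position + 7), i.e. 7, 8, 9, … — the shift grows by one for each successive letter.
Undoing it on mwpqj: m−7=f, w−8=o, p−9=g, q−10=g, j−11=y.

foggy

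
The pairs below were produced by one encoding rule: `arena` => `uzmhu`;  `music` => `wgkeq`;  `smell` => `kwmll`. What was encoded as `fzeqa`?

a(0)→u(20) and r(17)→z(25) fit y≡11x+20 (mod 26); the inverse of 11 mod 26 is 19. This is an affine cipher: with a=0,…,z=25, each position x becomes (11x+20) mod 26.
Reversing it on fzeqa: f(5)→19·(5−20)≡1=b; z(25)→19·(25−20)≡17=r; e(4)→19·(4−20)≡8=i; q(16)→19·(16−20)≡2=c; a(0)→19·(0−20)≡10=k (all mod 26).

brick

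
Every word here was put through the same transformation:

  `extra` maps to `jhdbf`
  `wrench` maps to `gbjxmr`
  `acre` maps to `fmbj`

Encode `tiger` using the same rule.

dnqjb

The shift depends on letter class: consonant x→h is +10, but vowel e→j is +5. Vowels shift forward by 5 and consonants shift forward by 10.
For tiger: t(cons)+10=d, i(vowel)+5=n, g(cons)+10=q, e(vowel)+5=j, r(cons)+10=b.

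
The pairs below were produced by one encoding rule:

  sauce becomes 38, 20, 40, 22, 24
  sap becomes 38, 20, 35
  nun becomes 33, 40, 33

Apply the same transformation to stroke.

s is letter #19 and maps to 38: an offset of 19. Each letter is replaced by its alphabet position (a=1..z=26) + 19.
For stroke: s=19→38, t=20→39, r=18→37, o=15→34, k=11→30, e=5→24.

38, 39, 37, 34, 30, 24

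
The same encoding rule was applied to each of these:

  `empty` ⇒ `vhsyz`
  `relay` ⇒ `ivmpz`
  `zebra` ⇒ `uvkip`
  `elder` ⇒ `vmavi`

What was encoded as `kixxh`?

broom

e(4)→v(21) and m(12)→h(7) fit y≡21x+15 (mod 26); the inverse of 21 mod 26 is 5. Treating letters as 0–25, the rule is x ↦ 21x + 15 (mod 26).
Reversing it on kixxh: k(10)→5·(10−15)≡1=b; i(8)→5·(8−15)≡17=r; x(23)→5·(23−15)≡14=o; x(23)→5·(23−15)≡14=o; h(7)→5·(7−15)≡12=m (all mod 26).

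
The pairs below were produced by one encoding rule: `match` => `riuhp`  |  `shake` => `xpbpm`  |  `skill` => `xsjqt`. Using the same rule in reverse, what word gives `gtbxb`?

blast

Shifts by position in match: pos 0: m→r (+5), pos 1: a→i (+8), pos 2: t→u (+1), pos 3: c→h (+5), pos 4: h→p (+8) — repeating every 3. It's a Vigenère-style cipher with numeric key [5,8,1]: position i shifts by key[i mod 3].
Reversing it on gtbxb: g−5=b, t−8=l, b−1=a, x−5=s, b−8=t.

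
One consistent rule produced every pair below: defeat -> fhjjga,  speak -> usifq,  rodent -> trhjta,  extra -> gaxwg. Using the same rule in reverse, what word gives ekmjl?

The shift increases by 1 at each position, starting from +2: 2, 3, 4, ….
Reversing it on ekmjl: e−2=c, k−3=h, m−4=i, j−5=e, l−6=f.

chief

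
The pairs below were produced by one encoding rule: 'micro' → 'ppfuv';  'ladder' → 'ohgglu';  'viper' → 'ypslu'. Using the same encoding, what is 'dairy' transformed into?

ghpub

The shift depends on letter class: consonant m→p is +3, but vowel i→p is +7. The rule splits by letter class: vowels +7, consonants +3.
On dairy: d(cons)+3=g, a(vowel)+7=h, i(vowel)+7=p, r(cons)+3=u, y(cons)+3=b.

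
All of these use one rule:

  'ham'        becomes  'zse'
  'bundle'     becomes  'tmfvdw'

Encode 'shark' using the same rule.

Compare letters: h→z is +18, a→s is +18, m→e is +18 — a constant shift. Every letter moves 18 places later in the alphabet, wrapping around z→a.
Applying it to shark: s+18=k, h+18=z, a+18=s, r+18=j, k+18=c.

kzsjc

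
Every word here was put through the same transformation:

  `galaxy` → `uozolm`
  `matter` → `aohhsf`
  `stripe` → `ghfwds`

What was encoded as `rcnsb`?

dozen

Compare letters: g→u is +14, a→o is +14, l→z is +14 — a constant shift. This is a Caesar cipher with shift 14.
Decoding rcnsb: r−14=d, c−14=o, n−14=z, s−14=e, b−14=n.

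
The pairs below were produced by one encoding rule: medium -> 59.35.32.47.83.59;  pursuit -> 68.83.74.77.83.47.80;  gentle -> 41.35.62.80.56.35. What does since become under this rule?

m(#13)→59 and e(#5)→35: differences scale by 3, so n = 3·pos + 20. With a=1..z=26, the number is 3·pos + 20.
On since: s=19→77, i=9→47, n=14→62, c=3→29, e=5→35.

77.47.62.29.35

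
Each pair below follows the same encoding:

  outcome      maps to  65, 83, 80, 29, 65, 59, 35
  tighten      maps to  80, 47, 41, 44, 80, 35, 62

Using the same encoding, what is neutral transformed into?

With a=1..z=26, the number is 3·pos + 20.
Applying it to neutral: n=14→62, e=5→35, u=21→83, t=20→80, r=18→74, a=1→23, l=12→56.

62, 35, 83, 80, 74, 23, 56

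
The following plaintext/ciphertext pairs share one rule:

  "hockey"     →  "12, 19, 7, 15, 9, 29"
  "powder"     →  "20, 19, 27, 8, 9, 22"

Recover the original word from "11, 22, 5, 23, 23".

h is letter #8 and maps to 12: an offset of 4. Each letter is replaced by its alphabet position (a=1..z=26) + 4.
Reversing it on 11, 22, 5, 23, 23: 11→(11−4)÷1=7=g, 22→(22−4)÷1=18=r, 5→(5−4)÷1=1=a, 23→(23−4)÷1=19=s, 23→(23−4)÷1=19=s.

grass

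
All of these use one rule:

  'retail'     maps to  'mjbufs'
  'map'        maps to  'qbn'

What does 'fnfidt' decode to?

scheme

The word is reversed, then every letter is shifted forward by 1.
Reversing it on fnfidt: shift back: f−1=e, n−1=m, f−1=e, i−1=h, d−1=c, t−1=s → emehcs; then reverse → scheme.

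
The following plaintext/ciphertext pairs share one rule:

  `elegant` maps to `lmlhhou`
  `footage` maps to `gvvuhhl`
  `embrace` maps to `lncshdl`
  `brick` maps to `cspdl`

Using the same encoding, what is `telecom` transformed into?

The shift depends on letter class: consonant l→m is +1, but vowel e→l is +7. Vowels shift forward by 7 and consonants shift forward by 1.
Applying it to telecom: t(cons)+1=u, e(vowel)+7=l, l(cons)+1=m, e(vowel)+7=l, c(cons)+1=d, o(vowel)+7=v, m(cons)+1=n.

ulmldvn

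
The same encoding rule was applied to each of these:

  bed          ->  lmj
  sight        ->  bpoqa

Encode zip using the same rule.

xqh

The word is reversed, then every letter is shifted forward by 8.
On zip: reverse → piz; then shift: p+8=x, i+8=q, z+8=h.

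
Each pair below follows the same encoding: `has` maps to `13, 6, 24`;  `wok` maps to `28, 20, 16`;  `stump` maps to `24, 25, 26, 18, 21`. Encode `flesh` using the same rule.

h is letter #8 and maps to 13: an offset of 5. Each letter is replaced by its alphabet position (a=1..z=26) + 5.
Applying it to flesh: f=6→11, l=12→17, e=5→10, s=19→24, h=8→13.

11, 17, 10, 24, 13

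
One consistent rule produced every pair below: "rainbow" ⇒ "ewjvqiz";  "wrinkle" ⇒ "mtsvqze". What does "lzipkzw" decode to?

orchard

The output letters match the input read backwards, each shifted +8: rainbow reversed is wobniar. Read the word backwards and shift each letter +8.
Undoing it on lzipkzw: shift back: l−8=d, z−8=r, i−8=a, p−8=h, k−8=c, z−8=r, w−8=o → drahcro; then reverse → orchard.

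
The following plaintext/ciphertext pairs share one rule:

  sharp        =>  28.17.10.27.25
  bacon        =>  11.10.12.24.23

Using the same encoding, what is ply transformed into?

25.21.34

s is letter #19 and maps to 28: an offset of 9. Letters become their 1-based position plus 9 (so a→10, b→11, …).
Applying it to ply: p=16→25, l=12→21, y=25→34.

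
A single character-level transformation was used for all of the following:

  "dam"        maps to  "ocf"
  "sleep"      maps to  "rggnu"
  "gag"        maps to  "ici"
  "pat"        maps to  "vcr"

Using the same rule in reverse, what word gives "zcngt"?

The output letters match the input read backwards, each shifted +2: dam reversed is mad. Two steps: reverse the string, then apply a Caesar shift of +2.
Reversing it on zcngt: shift back: z−2=x, c−2=a, n−2=l, g−2=e, t−2=r → xaler; then reverse → relax.

relax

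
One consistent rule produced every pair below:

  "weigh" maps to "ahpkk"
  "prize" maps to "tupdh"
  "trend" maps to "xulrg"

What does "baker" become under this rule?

fdriu

Shifts by position in weigh: pos 0: w→a (+4), pos 1: e→h (+3), pos 2: i→p (+7), pos 3: g→k (+4), pos 4: h→k (+3) — repeating every 3. A repeating key of period 3 is used — shifts +4, +3, +7 over and over.
Applying it to baker: b+4=f, a+3=d, k+7=r, e+4=i, r+3=u.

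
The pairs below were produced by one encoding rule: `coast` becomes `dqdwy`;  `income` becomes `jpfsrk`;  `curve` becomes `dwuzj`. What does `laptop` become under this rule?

In coast: c→d is +1, o→q is +2, a→d is +3, s→w is +4 — the shift increases by 1 each position. Letter i (0-indexed) is shifted by i+1, so successive shifts are 1, 2, 3, ….
Applying it to laptop: l+1=m, a+2=c, p+3=s, t+4=x, o+5=t, p+6=v.

mcsxtv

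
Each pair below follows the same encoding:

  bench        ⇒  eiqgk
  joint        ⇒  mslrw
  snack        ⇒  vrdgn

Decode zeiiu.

wafer

Shifts by position in bench: pos 0: b→e (+3), pos 1: e→i (+4), pos 2: n→q (+3), pos 3: c→g (+4) — repeating every 2. It's a Vigenère-style cipher with numeric key [3,4]: position i shifts by key[i mod 2].
Decoding zeiiu: z−3=w, e−4=a, i−3=f, i−4=e, u−3=r.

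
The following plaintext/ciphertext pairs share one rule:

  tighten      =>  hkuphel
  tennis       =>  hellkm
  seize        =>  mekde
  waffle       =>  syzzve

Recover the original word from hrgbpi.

Each letter's alphabet position (a=0..z=25) is mapped through 21·x+24 mod 26 — an affine cipher.
Undoing it on hrgbpi: h(7)→5·(7−24)≡19=t; r(17)→5·(17−24)≡17=r; g(6)→5·(6−24)≡14=o; b(1)→5·(1−24)≡15=p; p(15)→5·(15−24)≡7=h; i(8)→5·(8−24)≡24=y (all mod 26).

trophy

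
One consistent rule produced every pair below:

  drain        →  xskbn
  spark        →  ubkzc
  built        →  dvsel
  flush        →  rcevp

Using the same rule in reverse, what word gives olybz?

The output letters match the input read backwards, each shifted +10: drain reversed is niard. The word is reversed, then every letter is shifted forward by 10.
Decoding olybz: shift back: o−10=e, l−10=b, y−10=o, b−10=r, z−10=p → eborp; then reverse → probe.

probe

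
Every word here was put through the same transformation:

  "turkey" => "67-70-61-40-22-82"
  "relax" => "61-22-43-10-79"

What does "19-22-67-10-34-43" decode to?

t(#20)→67 and u(#21)→70: differences scale by 3, so n = 3·pos + 7. Each letter becomes 3×(its alphabet position, a=1..z=26) + 7.
Undoing it on 19-22-67-10-34-43: 19→(19−7)÷3=4=d, 22→(22−7)÷3=5=e, 67→(67−7)÷3=20=t, 10→(10−7)÷3=1=a, 34→(34−7)÷3=9=i, 43→(43−7)÷3=12=l.

detail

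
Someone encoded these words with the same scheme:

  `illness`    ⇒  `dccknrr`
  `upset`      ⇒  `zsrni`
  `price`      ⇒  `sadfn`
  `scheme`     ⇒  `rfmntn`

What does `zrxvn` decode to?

i(8)→d(3) and l(11)→c(2) fit y≡17x+23 (mod 26); the inverse of 17 mod 26 is 23. This is an affine cipher: with a=0,…,z=25, each position x becomes (17x+23) mod 26.
Decoding zrxvn: z(25)→23·(25−23)≡20=u; r(17)→23·(17−23)≡18=s; x(23)→23·(23−23)≡0=a; v(21)→23·(21−23)≡6=g; n(13)→23·(13−23)≡4=e (all mod 26).

usage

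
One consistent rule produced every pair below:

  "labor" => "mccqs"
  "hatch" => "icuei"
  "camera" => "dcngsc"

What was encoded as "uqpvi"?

tooth

Shifts by position in labor: pos 0: l→m (+1), pos 1: a→c (+2), pos 2: b→c (+1), pos 3: o→q (+2) — repeating every 2. A repeating key of period 2 is used — shifts +1, +2 over and over.
Decoding uqpvi: u−1=t, q−2=o, p−1=o, v−2=t, i−1=h.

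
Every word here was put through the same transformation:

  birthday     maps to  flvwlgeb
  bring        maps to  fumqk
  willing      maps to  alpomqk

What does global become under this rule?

Shifts by position in birthday: pos 0: b→f (+4), pos 1: i→l (+3), pos 2: r→v (+4), pos 3: t→w (+3) — repeating every 2. It's a Vigenère-style cipher with numeric key [4,3]: position i shifts by key[i mod 2].
For global: g+4=k, l+3=o, o+4=s, b+3=e, a+4=e, l+3=o.

koseeo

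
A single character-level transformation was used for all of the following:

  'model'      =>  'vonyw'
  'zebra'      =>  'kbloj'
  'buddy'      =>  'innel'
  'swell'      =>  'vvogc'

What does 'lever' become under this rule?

The output letters match the input read backwards, each shifted +10: model reversed is ledom. Two steps: reverse the string, then apply a Caesar shift of +10.
Applying it to lever: reverse → revel; then shift: r+10=b, e+10=o, v+10=f, e+10=o, l+10=v.

bofov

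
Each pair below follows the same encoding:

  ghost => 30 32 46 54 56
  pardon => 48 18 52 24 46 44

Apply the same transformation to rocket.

52 46 22 38 26 56

g(#7)→30 and h(#8)→32: differences scale by 2, so n = 2·pos + 16. With a=1..z=26, the number is 2·pos + 16.
On rocket: r=18→52, o=15→46, c=3→22, k=11→38, e=5→26, t=20→56.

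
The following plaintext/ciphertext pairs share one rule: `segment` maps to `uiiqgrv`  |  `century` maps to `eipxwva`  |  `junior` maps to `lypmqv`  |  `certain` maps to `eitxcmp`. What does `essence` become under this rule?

gwuipgg

Shifts by position in segment: pos 0: s→u (+2), pos 1: e→i (+4), pos 2: g→i (+2), pos 3: m→q (+4) — repeating every 2. The shifts repeat in a cycle of length 2: positions 0,1,… shift by +2, +4, then the pattern repeats.
On essence: e+2=g, s+4=w, s+2=u, e+4=i, n+2=p, c+4=g, e+2=g.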